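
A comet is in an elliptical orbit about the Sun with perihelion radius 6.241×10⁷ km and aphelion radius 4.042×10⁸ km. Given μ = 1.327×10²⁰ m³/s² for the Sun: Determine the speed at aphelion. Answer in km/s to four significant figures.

v ≈ 9.371 km/s

Semi-major axis a = (r_p + r_a)/2 = 2.3330×10⁸ km = 2.333×10¹¹ m.
Vis-viva: v² = μ(2/r − 1/a) = 1.327×10²⁰ × (4.948×10⁻¹² − 4.286×10⁻¹²) = 8.782×10⁷ m²/s².
v = 9371 m/s = 9.371 km/s.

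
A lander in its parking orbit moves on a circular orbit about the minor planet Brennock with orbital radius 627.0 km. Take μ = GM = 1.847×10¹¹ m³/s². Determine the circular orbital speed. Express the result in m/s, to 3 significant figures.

r = 627.0 km = 6.270×10⁵ m.
For a circular orbit v = √(μ/r) = √(1.847×10¹¹ / 6.270×10⁵) = √(2.946×10⁵) = 542.7 m/s.

v ≈ 543 m/s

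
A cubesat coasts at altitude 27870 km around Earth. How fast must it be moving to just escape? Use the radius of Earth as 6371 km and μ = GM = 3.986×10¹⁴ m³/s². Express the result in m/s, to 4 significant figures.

v_esc ≈ 4825 m/s

r = 6371 + 27870 = 34241 km = 3.4241×10⁷ m.
Escape speed v_esc = √(2μ/r) = √(2 × 3.986×10¹⁴ / 3.424×10⁷) = √(2.328×10⁷) = 4825 m/s.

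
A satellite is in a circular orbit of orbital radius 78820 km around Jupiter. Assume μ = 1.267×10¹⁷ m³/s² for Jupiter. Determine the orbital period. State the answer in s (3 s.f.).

T ≈ 12400 s

r = 78820 km = 7.882×10⁷ m.
Kepler's third law: T = 2π√(r³/μ) = 2π√((7.882×10⁷)³ / 1.267×10¹⁷).
r³/μ = 3.865×10⁶ s², so T = 2π × 1.966×10³ = 1.235×10⁴ s.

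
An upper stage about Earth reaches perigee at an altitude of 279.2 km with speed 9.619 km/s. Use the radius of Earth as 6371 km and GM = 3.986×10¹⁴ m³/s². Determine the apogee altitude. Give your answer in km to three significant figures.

apogee altitude ≈ 16100 km

r_p = 6371 + 279.2 = 6650.2 km = 6.650×10⁶ m.
Specific energy ε = v²/2 − μ/r = -1.368×10⁷ J/kg, so a = −μ/(2ε) = 1.457×10⁷ m.
The apsides satisfy r_p + r_a = 2a, so the apogee radius is 2a − r_p = 2.250×10⁷ m = 22497 km.
Apogee altitude = 22497 − 6371 = 16126 km.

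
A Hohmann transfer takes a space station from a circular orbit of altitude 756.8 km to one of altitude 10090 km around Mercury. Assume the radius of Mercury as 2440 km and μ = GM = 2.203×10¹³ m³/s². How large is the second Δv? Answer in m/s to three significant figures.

Δv ≈ 481 m/s

r₁ = 2440 + 756.8 = 3196.8 km = 3.1968×10⁶ m.
r₂ = 2440 + 10090 = 12530 km = 1.2530×10⁷ m.
Transfer ellipse a_t = (r₁ + r₂)/2 = 7.863×10⁶ m.
At r₁: circular v_c1 = √(μ/r₁) = 2625 m/s; transfer-periherm v_p = √[μ(2/r₁ − 1/a_t)] = 3314 m/s.
At r₂: circular v_c2 = √(μ/r₂) = 1326 m/s; transfer-apoherm v_a = √[μ(2/r₂ − 1/a_t)] = 845.4 m/s.
Δv₂ = v_c2 − v_a = 480.5 m/s.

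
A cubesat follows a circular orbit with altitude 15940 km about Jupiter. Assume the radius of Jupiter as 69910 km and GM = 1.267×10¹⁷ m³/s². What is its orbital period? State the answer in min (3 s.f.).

T ≈ 234 min

r = 69910 + 15940 = 85850 km = 8.5850×10⁷ m.
Kepler's third law: T = 2π√(r³/μ) = 2π√((8.585×10⁷)³ / 1.267×10¹⁷).
r³/μ = 4.994×10⁶ s², so T = 2π × 2.235×10³ = 1.404×10⁴ s.
Converting: 1.404×10⁴ s ÷ 60.00 = 234.0 min.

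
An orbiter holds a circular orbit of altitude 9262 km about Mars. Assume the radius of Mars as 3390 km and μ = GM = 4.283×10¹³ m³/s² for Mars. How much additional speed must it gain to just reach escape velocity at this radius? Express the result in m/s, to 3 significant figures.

r = 3390 + 9262 = 12652 km = 1.2652×10⁷ m.
Circular speed v_c = √(μ/r) = 1840 m/s.
Escape speed v_esc = √(2μ/r) = √2 × v_c = 2602 m/s.
Δv = v_esc − v_c = 762.1 m/s.

Δv ≈ 762 m/s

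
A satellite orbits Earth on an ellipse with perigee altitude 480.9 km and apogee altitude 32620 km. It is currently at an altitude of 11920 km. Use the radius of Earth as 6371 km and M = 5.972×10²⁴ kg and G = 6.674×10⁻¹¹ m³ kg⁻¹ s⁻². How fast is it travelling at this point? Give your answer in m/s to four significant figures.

μ = GM = 6.674×10⁻¹¹ × 5.972×10²⁴ = 3.986×10¹⁴ m³/s².
r_p = 6371 + 480.9 = 6851.9 km = 6.8519×10⁶ m.
r_a = 6371 + 32620 = 38991 km = 3.8991×10⁷ m.
r = 6371 + 11920 = 18291 km = 1.829×10⁷ m.
Semi-major axis a = (r_p + r_a)/2 = 22921 km = 2.292×10⁷ m.
Vis-viva: v² = μ(2/r − 1/a) = 3.986×10¹⁴ × (1.093×10⁻⁷ − 4.363×10⁻⁸) = 2.619×10⁷ m²/s².
v = 5118 m/s.

v ≈ 5118 m/s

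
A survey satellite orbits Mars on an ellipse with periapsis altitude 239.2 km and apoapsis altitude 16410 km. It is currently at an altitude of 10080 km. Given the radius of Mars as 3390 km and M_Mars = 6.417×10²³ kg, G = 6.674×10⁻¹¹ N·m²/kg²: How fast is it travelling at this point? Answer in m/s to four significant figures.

v ≈ 1644 m/s

μ = GM = 6.674×10⁻¹¹ × 6.417×10²³ = 4.283×10¹³ m³/s².
r_p = 3390 + 239.2 = 3629.2 km = 3.6292×10⁶ m.
r_a = 3390 + 16410 = 19800 km = 1.9800×10⁷ m.
r = 3390 + 10080 = 13470 km = 1.347×10⁷ m.
Semi-major axis a = (r_p + r_a)/2 = 11715 km = 1.171×10⁷ m.
Vis-viva: v² = μ(2/r − 1/a) = 4.283×10¹³ × (1.485×10⁻⁷ − 8.536×10⁻⁸) = 2.703×10⁶ m²/s².
v = 1644 m/s.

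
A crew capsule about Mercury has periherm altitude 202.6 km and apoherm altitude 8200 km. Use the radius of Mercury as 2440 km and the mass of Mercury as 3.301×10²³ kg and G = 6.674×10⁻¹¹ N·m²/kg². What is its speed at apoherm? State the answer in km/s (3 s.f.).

v ≈ 0.908 km/s

μ = GM = 6.674×10⁻¹¹ × 3.301×10²³ = 2.203×10¹³ m³/s².
r_p = 2440 + 202.6 = 2642.6 km = 2.6426×10⁶ m.
r_a = 2440 + 8200 = 10640 km = 1.0640×10⁷ m.
Semi-major axis a = (r_p + r_a)/2 = 6641.3 km = 6.641×10⁶ m.
Vis-viva: v² = μ(2/r − 1/a) = 2.203×10¹³ × (1.880×10⁻⁷ − 1.506×10⁻⁷) = 8.239×10⁵ m²/s².
v = 907.7 m/s = 0.9077 km/s.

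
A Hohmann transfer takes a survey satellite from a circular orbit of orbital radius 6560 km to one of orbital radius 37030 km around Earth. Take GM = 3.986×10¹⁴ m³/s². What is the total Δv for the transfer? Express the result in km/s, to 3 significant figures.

r₁ = 6560 km = 6.560×10⁶ m.
r₂ = 37030 km = 3.703×10⁷ m.
Transfer ellipse a_t = (r₁ + r₂)/2 = 2.180×10⁷ m.
At r₁: circular v_c1 = √(μ/r₁) = 7795 m/s; transfer-perigee v_p = √[μ(2/r₁ − 1/a_t)] = 10160 m/s.
Δv₁ = v_p − v_c1 = 2365 m/s.
At r₂: circular v_c2 = √(μ/r₂) = 3281 m/s; transfer-apogee v_a = √[μ(2/r₂ − 1/a_t)] = 1800 m/s.
Δv₂ = v_c2 − v_a = 1481 m/s.
Total Δv = Δv₁ + Δv₂ = 3846 m/s = 3.846 km/s.

Δv_total ≈ 3.85 km/s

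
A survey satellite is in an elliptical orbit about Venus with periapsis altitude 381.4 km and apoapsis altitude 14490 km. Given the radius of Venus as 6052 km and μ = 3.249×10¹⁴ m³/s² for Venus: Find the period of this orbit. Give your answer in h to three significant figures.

r_p = 6052 + 381.4 = 6433.4 km = 6.4334×10⁶ m.
r_a = 6052 + 14490 = 20542 km = 2.0542×10⁷ m.
Semi-major axis a = (r_p + r_a)/2 = (6433.4 + 20542)/2 = 13488 km = 1.349×10⁷ m.
By Kepler's third law T = 2π√(a³/μ) = 2π × 2.748×10³ = 1.727×10⁴ s.
= 4.796 h.

T ≈ 4.80 h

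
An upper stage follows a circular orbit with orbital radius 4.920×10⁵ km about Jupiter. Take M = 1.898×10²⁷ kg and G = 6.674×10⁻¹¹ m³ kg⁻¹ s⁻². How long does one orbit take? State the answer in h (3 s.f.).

μ = GM = 6.674×10⁻¹¹ × 1.898×10²⁷ = 1.267×10¹⁷ m³/s².
r = 4.920×10⁵ km = 4.920×10⁸ m.
Kepler's third law: T = 2π√(r³/μ) = 2π√((4.920×10⁸)³ / 1.267×10¹⁷).
r³/μ = 9.402×10⁸ s², so T = 2π × 3.066×10⁴ = 1.927×10⁵ s.
Converting: 1.927×10⁵ s ÷ 3600 = 53.52 h.

T ≈ 53.5 h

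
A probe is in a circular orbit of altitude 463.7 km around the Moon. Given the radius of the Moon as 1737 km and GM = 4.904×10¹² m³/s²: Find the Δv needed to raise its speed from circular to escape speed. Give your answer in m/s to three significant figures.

Δv ≈ 618 m/s

r = 1737 + 463.7 = 2200.7 km = 2.2007×10⁶ m.
Circular speed v_c = √(μ/r) = 1493 m/s.
Escape speed v_esc = √(2μ/r) = √2 × v_c = 2111 m/s.
Δv = v_esc − v_c = 618.3 m/s.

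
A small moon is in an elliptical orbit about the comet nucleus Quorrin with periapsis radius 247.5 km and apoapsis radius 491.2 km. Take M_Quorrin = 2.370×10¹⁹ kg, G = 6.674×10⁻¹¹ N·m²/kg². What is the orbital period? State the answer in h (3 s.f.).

μ = GM = 6.674×10⁻¹¹ × 2.370×10¹⁹ = 1.582×10⁹ m³/s².
Semi-major axis a = (r_p + r_a)/2 = (247.50 + 491.20)/2 = 369.35 km = 3.694×10⁵ m.
By Kepler's third law T = 2π√(a³/μ) = 2π × 5.644×10³ = 3.546×10⁴ s.
= 9.851 h.

T ≈ 9.85 h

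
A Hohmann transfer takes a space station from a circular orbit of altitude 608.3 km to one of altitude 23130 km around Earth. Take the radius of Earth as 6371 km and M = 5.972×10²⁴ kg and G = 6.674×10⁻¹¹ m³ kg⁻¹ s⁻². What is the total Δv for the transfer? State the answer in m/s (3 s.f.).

Δv_total ≈ 3460 m/s

μ = GM = 6.674×10⁻¹¹ × 5.972×10²⁴ = 3.986×10¹⁴ m³/s².
r₁ = 6371 + 608.3 = 6979.3 km = 6.9793×10⁶ m.
r₂ = 6371 + 23130 = 29501 km = 2.9501×10⁷ m.
Transfer ellipse a_t = (r₁ + r₂)/2 = 1.824×10⁷ m.
At r₁: circular v_c1 = √(μ/r₁) = 7557 m/s; transfer-perigee v_p = √[μ(2/r₁ − 1/a_t)] = 9611 m/s.
Δv₁ = v_p − v_c1 = 2054 m/s.
At r₂: circular v_c2 = √(μ/r₂) = 3676 m/s; transfer-apogee v_a = √[μ(2/r₂ − 1/a_t)] = 2274 m/s.
Δv₂ = v_c2 − v_a = 1402 m/s.
Total Δv = Δv₁ + Δv₂ = 3456 m/s.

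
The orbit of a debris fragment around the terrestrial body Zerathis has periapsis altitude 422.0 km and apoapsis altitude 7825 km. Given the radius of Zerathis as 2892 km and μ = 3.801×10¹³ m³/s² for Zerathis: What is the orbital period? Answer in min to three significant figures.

r_p = 2892 + 422.0 = 3314.0 km = 3.3140×10⁶ m.
r_a = 2892 + 7825 = 10717 km = 1.0717×10⁷ m.
Semi-major axis a = (r_p + r_a)/2 = (3314.0 + 10717)/2 = 7015.5 km = 7.016×10⁶ m.
By Kepler's third law T = 2π√(a³/μ) = 2π × 3.014×10³ = 1.894×10⁴ s.
= 315.6 min.

T ≈ 316 min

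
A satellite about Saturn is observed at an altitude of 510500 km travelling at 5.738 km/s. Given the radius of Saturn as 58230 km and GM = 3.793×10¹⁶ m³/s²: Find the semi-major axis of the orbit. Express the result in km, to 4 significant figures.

r = 58230 + 510500 = 5.6873×10⁵ km = 5.687×10⁸ m.
Specific orbital energy ε = v²/2 − μ/r = (5738)²/2 − 3.793×10¹⁶/5.687×10⁸ = -5.023×10⁷ J/kg.
Since ε = −μ/(2a), a = −μ/(2ε) = 3.776×10⁸ m = 3.7756×10⁵ km.

a ≈ 3.776×10⁵ km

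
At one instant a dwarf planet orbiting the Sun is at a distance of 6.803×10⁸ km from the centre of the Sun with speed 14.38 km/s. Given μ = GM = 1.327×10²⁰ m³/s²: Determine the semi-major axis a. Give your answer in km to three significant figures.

r = 6.803×10¹¹ m.
Specific orbital energy ε = v²/2 − μ/r = (14380)²/2 − 1.327×10²⁰/6.803×10¹¹ = -9.167×10⁷ J/kg.
Since ε = −μ/(2a), a = −μ/(2ε) = 7.238×10¹¹ m = 7.2380×10⁸ km.

a ≈ 7.24×10⁸ km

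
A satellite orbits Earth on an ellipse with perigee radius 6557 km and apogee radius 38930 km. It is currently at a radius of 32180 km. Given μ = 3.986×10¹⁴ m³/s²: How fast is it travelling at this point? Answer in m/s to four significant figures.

v ≈ 2692 m/s

Semi-major axis a = (r_p + r_a)/2 = 22744 km = 2.274×10⁷ m.
Vis-viva: v² = μ(2/r − 1/a) = 3.986×10¹⁴ × (6.215×10⁻⁸ − 4.397×10⁻⁸) = 7.247×10⁶ m²/s².
v = 2692 m/s.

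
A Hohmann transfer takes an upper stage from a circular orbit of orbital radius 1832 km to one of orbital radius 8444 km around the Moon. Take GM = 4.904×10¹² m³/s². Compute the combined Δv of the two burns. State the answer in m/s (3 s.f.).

Δv_total ≈ 768 m/s

r₁ = 1832 km = 1.832×10⁶ m.
r₂ = 8444 km = 8.444×10⁶ m.
Transfer ellipse a_t = (r₁ + r₂)/2 = 5.138×10⁶ m.
At r₁: circular v_c1 = √(μ/r₁) = 1636 m/s; transfer-perilune v_p = √[μ(2/r₁ − 1/a_t)] = 2097 m/s.
Δv₁ = v_p − v_c1 = 461.3 m/s.
At r₂: circular v_c2 = √(μ/r₂) = 762.1 m/s; transfer-apolune v_a = √[μ(2/r₂ − 1/a_t)] = 455.1 m/s.
Δv₂ = v_c2 − v_a = 307.0 m/s.
Total Δv = Δv₁ + Δv₂ = 768.4 m/s.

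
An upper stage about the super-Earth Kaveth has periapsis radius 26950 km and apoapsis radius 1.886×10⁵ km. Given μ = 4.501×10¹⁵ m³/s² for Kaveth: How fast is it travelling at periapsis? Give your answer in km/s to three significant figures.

v ≈ 17.1 km/s

Semi-major axis a = (r_p + r_a)/2 = 1.0778×10⁵ km = 1.078×10⁸ m.
Vis-viva: v² = μ(2/r − 1/a) = 4.501×10¹⁵ × (7.421×10⁻⁸ − 9.279×10⁻⁹) = 2.923×10⁸ m²/s².
v = 17100 m/s = 17.10 km/s.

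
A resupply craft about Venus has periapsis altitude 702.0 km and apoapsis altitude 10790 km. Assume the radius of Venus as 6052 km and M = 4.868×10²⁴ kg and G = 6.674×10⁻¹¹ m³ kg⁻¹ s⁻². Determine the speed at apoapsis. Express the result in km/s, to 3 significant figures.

v ≈ 3.32 km/s

μ = GM = 6.674×10⁻¹¹ × 4.868×10²⁴ = 3.249×10¹⁴ m³/s².
r_p = 6052 + 702.0 = 6754.0 km = 6.7540×10⁶ m.
r_a = 6052 + 10790 = 16842 km = 1.6842×10⁷ m.
Semi-major axis a = (r_p + r_a)/2 = 11798 km = 1.180×10⁷ m.
Vis-viva: v² = μ(2/r − 1/a) = 3.249×10¹⁴ × (1.188×10⁻⁷ − 8.476×10⁻⁸) = 1.104×10⁷ m²/s².
v = 3323 m/s = 3.323 km/s.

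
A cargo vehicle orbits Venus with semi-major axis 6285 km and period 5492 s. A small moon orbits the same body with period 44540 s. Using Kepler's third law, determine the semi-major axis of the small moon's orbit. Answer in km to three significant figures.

a₂ ≈ 25400 km

Kepler's third law: a³ ∝ T², so a₂ = a₁ (T₂/T₁)^(2/3).
T₂/T₁ = 8.110, (T₂/T₁)^(2/3) = 4.037.
a₂ = 6285 × 4.037 = 25370 km.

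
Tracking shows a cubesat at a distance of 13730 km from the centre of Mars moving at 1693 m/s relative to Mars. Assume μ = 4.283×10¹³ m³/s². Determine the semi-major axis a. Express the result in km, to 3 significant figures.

a ≈ 12700 km

r = 1.373×10⁷ m.
Vis-viva rearranged: 1/a = 2/r − v²/μ = 1.457×10⁻⁷ − 6.692×10⁻⁸ = 7.874×10⁻⁸ m⁻¹.
a = 1.270×10⁷ m = 12699 km.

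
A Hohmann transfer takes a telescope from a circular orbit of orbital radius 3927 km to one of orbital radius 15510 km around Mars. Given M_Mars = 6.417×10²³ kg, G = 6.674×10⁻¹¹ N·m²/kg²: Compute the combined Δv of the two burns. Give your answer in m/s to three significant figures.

μ = GM = 6.674×10⁻¹¹ × 6.417×10²³ = 4.283×10¹³ m³/s².
r₁ = 3927 km = 3.927×10⁶ m.
r₂ = 15510 km = 1.551×10⁷ m.
Transfer ellipse a_t = (r₁ + r₂)/2 = 9.718×10⁶ m.
At r₁: circular v_c1 = √(μ/r₁) = 3302 m/s; transfer-periapsis v_p = √[μ(2/r₁ − 1/a_t)] = 4172 m/s.
Δv₁ = v_p − v_c1 = 869.5 m/s.
At r₂: circular v_c2 = √(μ/r₂) = 1662 m/s; transfer-apoapsis v_a = √[μ(2/r₂ − 1/a_t)] = 1056 m/s.
Δv₂ = v_c2 − v_a = 605.4 m/s.
Total Δv = Δv₁ + Δv₂ = 1475 m/s.

Δv_total ≈ 1470 m/s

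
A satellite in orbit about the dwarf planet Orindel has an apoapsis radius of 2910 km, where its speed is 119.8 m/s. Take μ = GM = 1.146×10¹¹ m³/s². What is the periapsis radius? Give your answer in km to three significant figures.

periapsis radius ≈ 648 km

r_a = 2.910×10⁶ m.
Specific energy ε = v²/2 − μ/r = -3.221×10⁴ J/kg, so a = −μ/(2ε) = 1.779×10⁶ m.
The apsides satisfy r_p + r_a = 2a, so the periapsis radius is 2a − r_a = 6.484×10⁵ m = 648.41 km.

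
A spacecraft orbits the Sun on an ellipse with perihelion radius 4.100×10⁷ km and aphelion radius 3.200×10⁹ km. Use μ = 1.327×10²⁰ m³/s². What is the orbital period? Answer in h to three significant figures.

Semi-major axis a = (r_p + r_a)/2 = (4.1000×10⁷ + 3.2000×10⁹)/2 = 1.6205×10⁹ km = 1.620×10¹² m.
By Kepler's third law T = 2π√(a³/μ) = 2π × 1.791×10⁸ = 1.125×10⁹ s.
= 3.125×10⁵ h.

T ≈ 313000 h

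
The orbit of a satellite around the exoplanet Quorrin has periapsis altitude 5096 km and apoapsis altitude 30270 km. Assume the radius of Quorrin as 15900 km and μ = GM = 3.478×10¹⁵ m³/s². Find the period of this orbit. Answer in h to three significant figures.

T ≈ 5.76 h

r_p = 15900 + 5096 = 20996 km = 2.0996×10⁷ m.
r_a = 15900 + 30270 = 46170 km = 4.6170×10⁷ m.
Semi-major axis a = (r_p + r_a)/2 = (20996 + 46170)/2 = 33583 km = 3.358×10⁷ m.
By Kepler's third law T = 2π√(a³/μ) = 2π × 3.300×10³ = 2.073×10⁴ s.
= 5.760 h.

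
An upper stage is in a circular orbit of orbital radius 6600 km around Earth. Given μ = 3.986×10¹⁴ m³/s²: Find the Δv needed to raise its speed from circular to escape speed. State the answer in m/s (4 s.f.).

r = 6600 km = 6.600×10⁶ m.
Circular speed v_c = √(μ/r) = 7771 m/s.
Escape speed v_esc = √(2μ/r) = √2 × v_c = 10990 m/s.
Δv = v_esc − v_c = 3219 m/s.

Δv ≈ 3219 m/s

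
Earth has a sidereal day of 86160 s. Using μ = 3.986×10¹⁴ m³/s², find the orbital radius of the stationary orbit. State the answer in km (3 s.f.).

r_sync ≈ 42200 km

A synchronous orbit has period T, so by Kepler's third law a = (μT²/4π²)^(1/3).
μT²/4π² = 3.986×10¹⁴ × (8.616×10⁴)² / 39.48 = 7.495×10²² m³.
a = 4.216×10⁷ m = 42163 km.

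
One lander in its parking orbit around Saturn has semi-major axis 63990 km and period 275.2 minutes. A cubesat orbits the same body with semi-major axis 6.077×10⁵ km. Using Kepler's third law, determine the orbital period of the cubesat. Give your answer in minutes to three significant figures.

Kepler's third law: T² ∝ a³, so T₂ = T₁ (a₂/a₁)^(3/2).
a₂/a₁ = 9.497, (a₂/a₁)^(3/2) = 29.27.
T₂ = 275.2 × 29.27 = 8054 minutes.

T₂ ≈ 8050 minutes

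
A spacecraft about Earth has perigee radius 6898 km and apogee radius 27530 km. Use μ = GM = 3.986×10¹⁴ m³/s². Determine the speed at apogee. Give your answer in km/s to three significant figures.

Semi-major axis a = (r_p + r_a)/2 = 17214 km = 1.721×10⁷ m.
Vis-viva: v² = μ(2/r − 1/a) = 3.986×10¹⁴ × (7.265×10⁻⁸ − 5.809×10⁻⁸) = 5.802×10⁶ m²/s².
v = 2409 m/s = 2.409 km/s.

v ≈ 2.41 km/s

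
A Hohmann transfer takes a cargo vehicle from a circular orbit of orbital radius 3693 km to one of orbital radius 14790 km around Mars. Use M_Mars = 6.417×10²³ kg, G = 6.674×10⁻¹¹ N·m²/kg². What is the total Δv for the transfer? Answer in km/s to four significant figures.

Δv_total ≈ 1.529 km/s

μ = GM = 6.674×10⁻¹¹ × 6.417×10²³ = 4.283×10¹³ m³/s².
r₁ = 3693 km = 3.693×10⁶ m.
r₂ = 14790 km = 1.479×10⁷ m.
Transfer ellipse a_t = (r₁ + r₂)/2 = 9.242×10⁶ m.
At r₁: circular v_c1 = √(μ/r₁) = 3405 m/s; transfer-periapsis v_p = √[μ(2/r₁ − 1/a_t)] = 4308 m/s.
Δv₁ = v_p − v_c1 = 902.7 m/s.
At r₂: circular v_c2 = √(μ/r₂) = 1702 m/s; transfer-apoapsis v_a = √[μ(2/r₂ − 1/a_t)] = 1076 m/s.
Δv₂ = v_c2 − v_a = 626.0 m/s.
Total Δv = Δv₁ + Δv₂ = 1529 m/s = 1.529 km/s.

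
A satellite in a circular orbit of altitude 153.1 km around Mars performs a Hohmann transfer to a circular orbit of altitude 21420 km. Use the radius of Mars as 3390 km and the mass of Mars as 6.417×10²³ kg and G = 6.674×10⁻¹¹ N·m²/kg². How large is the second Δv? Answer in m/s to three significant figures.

Δv ≈ 657 m/s

μ = GM = 6.674×10⁻¹¹ × 6.417×10²³ = 4.283×10¹³ m³/s².
r₁ = 3390 + 153.1 = 3543.1 km = 3.5431×10⁶ m.
r₂ = 3390 + 21420 = 24810 km = 2.4810×10⁷ m.
Transfer ellipse a_t = (r₁ + r₂)/2 = 1.418×10⁷ m.
At r₁: circular v_c1 = √(μ/r₁) = 3477 m/s; transfer-periapsis v_p = √[μ(2/r₁ − 1/a_t)] = 4599 m/s.
At r₂: circular v_c2 = √(μ/r₂) = 1314 m/s; transfer-apoapsis v_a = √[μ(2/r₂ − 1/a_t)] = 656.8 m/s.
Δv₂ = v_c2 − v_a = 657.0 m/s.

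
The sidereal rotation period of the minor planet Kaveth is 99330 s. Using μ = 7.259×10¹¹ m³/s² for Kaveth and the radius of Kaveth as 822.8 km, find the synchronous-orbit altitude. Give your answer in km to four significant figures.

h_sync ≈ 4838 km

A synchronous orbit has period T, so by Kepler's third law a = (μT²/4π²)^(1/3).
μT²/4π² = 7.259×10¹¹ × (9.933×10⁴)² / 39.48 = 1.814×10²⁰ m³.
a = 5.661×10⁶ m = 5661.0 km.
Altitude h = a − R = 5661.0 − 822.8 = 4838.2 km.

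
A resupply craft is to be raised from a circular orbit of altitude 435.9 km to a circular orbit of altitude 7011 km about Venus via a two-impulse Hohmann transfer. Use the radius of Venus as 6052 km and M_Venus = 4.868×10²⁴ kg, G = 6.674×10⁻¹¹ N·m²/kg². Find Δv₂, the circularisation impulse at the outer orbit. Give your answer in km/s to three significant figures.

μ = GM = 6.674×10⁻¹¹ × 4.868×10²⁴ = 3.249×10¹⁴ m³/s².
r₁ = 6052 + 435.9 = 6487.9 km = 6.4879×10⁶ m.
r₂ = 6052 + 7011 = 13063 km = 1.3063×10⁷ m.
Transfer ellipse a_t = (r₁ + r₂)/2 = 9.775×10⁶ m.
At r₁: circular v_c1 = √(μ/r₁) = 7076 m/s; transfer-periapsis v_p = √[μ(2/r₁ − 1/a_t)] = 8180 m/s.
At r₂: circular v_c2 = √(μ/r₂) = 4987 m/s; transfer-apoapsis v_a = √[μ(2/r₂ − 1/a_t)] = 4063 m/s.
Δv₂ = v_c2 − v_a = 924.2 m/s.
= 0.9242 km/s.

Δv ≈ 0.924 km/s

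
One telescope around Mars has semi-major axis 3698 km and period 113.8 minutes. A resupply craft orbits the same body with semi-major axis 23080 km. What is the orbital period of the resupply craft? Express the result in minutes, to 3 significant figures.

Kepler's third law: T² ∝ a³, so T₂ = T₁ (a₂/a₁)^(3/2).
a₂/a₁ = 6.241, (a₂/a₁)^(3/2) = 15.59.
T₂ = 113.8 × 15.59 = 1774 minutes.

T₂ ≈ 1770 minutes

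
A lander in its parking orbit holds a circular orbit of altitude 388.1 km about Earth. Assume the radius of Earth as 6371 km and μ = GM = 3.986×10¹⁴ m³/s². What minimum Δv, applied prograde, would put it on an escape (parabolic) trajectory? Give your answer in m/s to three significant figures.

Δv ≈ 3180 m/s

r = 6371 + 388.1 = 6759.1 km = 6.7591×10⁶ m.
Circular speed v_c = √(μ/r) = 7679 m/s.
Escape speed v_esc = √(2μ/r) = √2 × v_c = 10860 m/s.
Δv = v_esc − v_c = 3181 m/s.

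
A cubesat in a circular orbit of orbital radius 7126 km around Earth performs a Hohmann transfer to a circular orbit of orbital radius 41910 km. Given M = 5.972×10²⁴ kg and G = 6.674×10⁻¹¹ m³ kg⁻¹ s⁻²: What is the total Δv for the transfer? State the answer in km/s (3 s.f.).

μ = GM = 6.674×10⁻¹¹ × 5.972×10²⁴ = 3.986×10¹⁴ m³/s².
r₁ = 7126 km = 7.126×10⁶ m.
r₂ = 41910 km = 4.191×10⁷ m.
Transfer ellipse a_t = (r₁ + r₂)/2 = 2.452×10⁷ m.
At r₁: circular v_c1 = √(μ/r₁) = 7479 m/s; transfer-perigee v_p = √[μ(2/r₁ − 1/a_t)] = 9778 m/s.
Δv₁ = v_p − v_c1 = 2299 m/s.
At r₂: circular v_c2 = √(μ/r₂) = 3084 m/s; transfer-apogee v_a = √[μ(2/r₂ − 1/a_t)] = 1663 m/s.
Δv₂ = v_c2 − v_a = 1421 m/s.
Total Δv = Δv₁ + Δv₂ = 3720 m/s = 3.720 km/s.

Δv_total ≈ 3.72 km/s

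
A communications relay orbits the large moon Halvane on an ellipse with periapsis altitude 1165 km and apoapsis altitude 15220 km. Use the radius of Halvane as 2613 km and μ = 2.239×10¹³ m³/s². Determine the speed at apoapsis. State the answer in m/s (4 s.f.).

v ≈ 662.6 m/s

r_p = 2613 + 1165 = 3778.0 km = 3.7780×10⁶ m.
r_a = 2613 + 15220 = 17833 km = 1.7833×10⁷ m.
Semi-major axis a = (r_p + r_a)/2 = 10806 km = 1.081×10⁷ m.
Vis-viva: v² = μ(2/r − 1/a) = 2.239×10¹³ × (1.122×10⁻⁷ − 9.255×10⁻⁸) = 4.390×10⁵ m²/s².
v = 662.6 m/s.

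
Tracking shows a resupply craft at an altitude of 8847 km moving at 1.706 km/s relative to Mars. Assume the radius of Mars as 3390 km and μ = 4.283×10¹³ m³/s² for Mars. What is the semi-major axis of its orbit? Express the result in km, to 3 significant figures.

a ≈ 10500 km

r = 3390 + 8847 = 12237 km = 1.224×10⁷ m.
Vis-viva rearranged: 1/a = 2/r − v²/μ = 1.634×10⁻⁷ − 6.795×10⁻⁸ = 9.549×10⁻⁸ m⁻¹.
a = 1.047×10⁷ m = 10473 km.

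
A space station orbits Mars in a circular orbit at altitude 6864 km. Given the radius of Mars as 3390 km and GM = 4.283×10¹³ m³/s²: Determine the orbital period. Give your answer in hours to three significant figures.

T ≈ 8.76 hours

r = 3390 + 6864 = 10254 km = 1.0254×10⁷ m.
Kepler's third law: T = 2π√(r³/μ) = 2π√((1.025×10⁷)³ / 4.283×10¹³).
r³/μ = 2.517×10⁷ s², so T = 2π × 5.017×10³ = 3.152×10⁴ s.
Converting: 3.152×10⁴ s ÷ 3600 = 8.757 hours.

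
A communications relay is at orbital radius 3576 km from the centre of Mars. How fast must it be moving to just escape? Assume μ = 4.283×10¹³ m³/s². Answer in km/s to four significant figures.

r = 3576 km = 3.576×10⁶ m.
Escape speed v_esc = √(2μ/r) = √(2 × 4.283×10¹³ / 3.576×10⁶) = √(2.395×10⁷) = 4894 m/s.
= 4.894 km/s.

v_esc ≈ 4.894 km/s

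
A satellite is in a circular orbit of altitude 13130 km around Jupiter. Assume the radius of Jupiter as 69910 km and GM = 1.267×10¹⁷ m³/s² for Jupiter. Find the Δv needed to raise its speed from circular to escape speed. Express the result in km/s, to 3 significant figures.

r = 69910 + 13130 = 83040 km = 8.3040×10⁷ m.
Circular speed v_c = √(μ/r) = 39060 m/s.
Escape speed v_esc = √(2μ/r) = √2 × v_c = 55240 m/s.
Δv = v_esc − v_c = 16180 m/s = 16.18 km/s.

Δv ≈ 16.2 km/s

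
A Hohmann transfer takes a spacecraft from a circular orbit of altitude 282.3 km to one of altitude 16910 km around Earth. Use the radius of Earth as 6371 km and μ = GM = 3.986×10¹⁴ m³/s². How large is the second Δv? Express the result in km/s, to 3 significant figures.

Δv ≈ 1.38 km/s

r₁ = 6371 + 282.3 = 6653.3 km = 6.6533×10⁶ m.
r₂ = 6371 + 16910 = 23281 km = 2.3281×10⁷ m.
Transfer ellipse a_t = (r₁ + r₂)/2 = 1.497×10⁷ m.
At r₁: circular v_c1 = √(μ/r₁) = 7740 m/s; transfer-perigee v_p = √[μ(2/r₁ − 1/a_t)] = 9653 m/s.
At r₂: circular v_c2 = √(μ/r₂) = 4138 m/s; transfer-apogee v_a = √[μ(2/r₂ − 1/a_t)] = 2759 m/s.
Δv₂ = v_c2 − v_a = 1379 m/s.
= 1.379 km/s.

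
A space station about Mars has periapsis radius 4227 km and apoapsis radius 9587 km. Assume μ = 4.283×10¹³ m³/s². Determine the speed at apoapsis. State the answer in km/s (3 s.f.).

v ≈ 1.65 km/s

Semi-major axis a = (r_p + r_a)/2 = 6907.0 km = 6.907×10⁶ m.
Vis-viva: v² = μ(2/r − 1/a) = 4.283×10¹³ × (2.086×10⁻⁷ − 1.448×10⁻⁷) = 2.734×10⁶ m²/s².
v = 1653 m/s = 1.653 km/s.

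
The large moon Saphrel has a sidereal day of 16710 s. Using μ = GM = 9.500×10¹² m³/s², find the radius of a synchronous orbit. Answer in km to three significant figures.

A synchronous orbit has period T, so by Kepler's third law a = (μT²/4π²)^(1/3).
μT²/4π² = 9.500×10¹² × (1.671×10⁴)² / 39.48 = 6.719×10¹⁹ m³.
a = 4.065×10⁶ m = 4065.4 km.

r_sync ≈ 4070 km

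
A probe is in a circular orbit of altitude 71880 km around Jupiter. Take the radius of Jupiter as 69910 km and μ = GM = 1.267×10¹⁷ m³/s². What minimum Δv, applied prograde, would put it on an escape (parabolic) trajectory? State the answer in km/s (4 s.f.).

Δv ≈ 12.38 km/s

r = 69910 + 71880 = 141790 km = 1.4179×10⁸ m.
Circular speed v_c = √(μ/r) = 29890 m/s.
Escape speed v_esc = √(2μ/r) = √2 × v_c = 42270 m/s.
Δv = v_esc − v_c = 12380 m/s = 12.38 km/s.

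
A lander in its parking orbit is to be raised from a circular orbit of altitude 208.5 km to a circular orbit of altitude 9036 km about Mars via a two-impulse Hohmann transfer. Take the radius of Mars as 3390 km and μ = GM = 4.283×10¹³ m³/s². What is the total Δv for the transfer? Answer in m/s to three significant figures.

Δv_total ≈ 1460 m/s

r₁ = 3390 + 208.5 = 3598.5 km = 3.5985×10⁶ m.
r₂ = 3390 + 9036 = 12426 km = 1.2426×10⁷ m.
Transfer ellipse a_t = (r₁ + r₂)/2 = 8.012×10⁶ m.
At r₁: circular v_c1 = √(μ/r₁) = 3450 m/s; transfer-periapsis v_p = √[μ(2/r₁ − 1/a_t)] = 4296 m/s.
Δv₁ = v_p − v_c1 = 846.4 m/s.
At r₂: circular v_c2 = √(μ/r₂) = 1857 m/s; transfer-apoapsis v_a = √[μ(2/r₂ − 1/a_t)] = 1244 m/s.
Δv₂ = v_c2 − v_a = 612.4 m/s.
Total Δv = Δv₁ + Δv₂ = 1459 m/s.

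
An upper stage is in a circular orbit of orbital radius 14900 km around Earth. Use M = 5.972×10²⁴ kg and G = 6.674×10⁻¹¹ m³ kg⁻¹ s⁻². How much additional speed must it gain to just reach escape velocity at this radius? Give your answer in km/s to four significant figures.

μ = GM = 6.674×10⁻¹¹ × 5.972×10²⁴ = 3.986×10¹⁴ m³/s².
r = 14900 km = 1.490×10⁷ m.
Circular speed v_c = √(μ/r) = 5172 m/s.
Escape speed v_esc = √(2μ/r) = √2 × v_c = 7314 m/s.
Δv = v_esc − v_c = 2142 m/s = 2.142 km/s.

Δv ≈ 2.142 km/s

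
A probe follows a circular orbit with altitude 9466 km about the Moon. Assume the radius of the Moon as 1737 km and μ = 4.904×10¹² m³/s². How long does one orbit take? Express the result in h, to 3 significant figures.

r = 1737 + 9466 = 11203 km = 1.1203×10⁷ m.
Kepler's third law: T = 2π√(r³/μ) = 2π√((1.120×10⁷)³ / 4.904×10¹²).
r³/μ = 2.867×10⁸ s², so T = 2π × 1.693×10⁴ = 1.064×10⁵ s.
Converting: 1.064×10⁵ s ÷ 3600 = 29.55 h.

T ≈ 29.6 h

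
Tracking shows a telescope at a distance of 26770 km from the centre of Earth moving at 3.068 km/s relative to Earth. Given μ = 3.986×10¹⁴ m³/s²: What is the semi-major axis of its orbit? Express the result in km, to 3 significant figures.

r = 2.677×10⁷ m.
Specific orbital energy ε = v²/2 − μ/r = (3068)²/2 − 3.986×10¹⁴/2.677×10⁷ = -1.018×10⁷ J/kg.
Since ε = −μ/(2a), a = −μ/(2ε) = 1.957×10⁷ m = 19571 km.

a ≈ 19600 km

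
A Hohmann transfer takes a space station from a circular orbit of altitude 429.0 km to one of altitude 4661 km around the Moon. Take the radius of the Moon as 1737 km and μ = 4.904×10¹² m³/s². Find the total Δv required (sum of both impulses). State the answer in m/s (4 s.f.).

r₁ = 1737 + 429.0 = 2166.0 km = 2.1660×10⁶ m.
r₂ = 1737 + 4661 = 6398.0 km = 6.3980×10⁶ m.
Transfer ellipse a_t = (r₁ + r₂)/2 = 4.282×10⁶ m.
At r₁: circular v_c1 = √(μ/r₁) = 1505 m/s; transfer-perilune v_p = √[μ(2/r₁ − 1/a_t)] = 1839 m/s.
Δv₁ = v_p − v_c1 = 334.6 m/s.
At r₂: circular v_c2 = √(μ/r₂) = 875.5 m/s; transfer-apolune v_a = √[μ(2/r₂ − 1/a_t)] = 622.7 m/s.
Δv₂ = v_c2 − v_a = 252.8 m/s.
Total Δv = Δv₁ + Δv₂ = 587.4 m/s.

Δv_total ≈ 587.4 m/s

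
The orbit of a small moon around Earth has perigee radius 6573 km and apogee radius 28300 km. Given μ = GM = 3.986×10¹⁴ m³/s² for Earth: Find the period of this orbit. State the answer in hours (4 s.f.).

T ≈ 6.365 hours

Semi-major axis a = (r_p + r_a)/2 = (6573.0 + 28300)/2 = 17436 km = 1.744×10⁷ m.
By Kepler's third law T = 2π√(a³/μ) = 2π × 3.647×10³ = 2.291×10⁴ s.
= 6.365 hours.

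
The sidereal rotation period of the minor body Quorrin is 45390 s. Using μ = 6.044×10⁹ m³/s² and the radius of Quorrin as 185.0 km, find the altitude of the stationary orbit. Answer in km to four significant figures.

h_sync ≈ 495.7 km

A synchronous orbit has period T, so by Kepler's third law a = (μT²/4π²)^(1/3).
μT²/4π² = 6.044×10⁹ × (4.539×10⁴)² / 39.48 = 3.154×10¹⁷ m³.
a = 6.807×10⁵ m = 680.71 km.
Altitude h = a − R = 680.71 − 185.0 = 495.71 km.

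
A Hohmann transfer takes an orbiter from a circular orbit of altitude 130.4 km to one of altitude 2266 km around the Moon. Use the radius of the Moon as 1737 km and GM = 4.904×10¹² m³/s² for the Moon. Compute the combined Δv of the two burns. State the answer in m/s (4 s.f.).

Δv_total ≈ 495.9 m/s

r₁ = 1737 + 130.4 = 1867.4 km = 1.8674×10⁶ m.
r₂ = 1737 + 2266 = 4003.0 km = 4.0030×10⁶ m.
Transfer ellipse a_t = (r₁ + r₂)/2 = 2.935×10⁶ m.
At r₁: circular v_c1 = √(μ/r₁) = 1621 m/s; transfer-perilune v_p = √[μ(2/r₁ − 1/a_t)] = 1892 m/s.
Δv₁ = v_p − v_c1 = 271.9 m/s.
At r₂: circular v_c2 = √(μ/r₂) = 1107 m/s; transfer-apolune v_a = √[μ(2/r₂ − 1/a_t)] = 882.8 m/s.
Δv₂ = v_c2 − v_a = 224.0 m/s.
Total Δv = Δv₁ + Δv₂ = 495.9 m/s.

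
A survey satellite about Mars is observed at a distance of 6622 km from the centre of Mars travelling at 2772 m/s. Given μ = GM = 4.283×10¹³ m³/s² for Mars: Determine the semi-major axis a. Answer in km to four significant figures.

r = 6.622×10⁶ m.
Vis-viva rearranged: 1/a = 2/r − v²/μ = 3.020×10⁻⁷ − 1.794×10⁻⁷ = 1.226×10⁻⁷ m⁻¹.
a = 8.155×10⁶ m = 8155.5 km.

a ≈ 8155 km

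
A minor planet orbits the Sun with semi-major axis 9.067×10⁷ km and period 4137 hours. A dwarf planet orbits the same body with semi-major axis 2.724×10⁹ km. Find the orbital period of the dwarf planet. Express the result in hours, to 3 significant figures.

Kepler's third law: T² ∝ a³, so T₂ = T₁ (a₂/a₁)^(3/2).
a₂/a₁ = 30.04, (a₂/a₁)^(3/2) = 164.7.
T₂ = 4137 × 164.7 = 6.812×10⁵ hours.

T₂ ≈ 6.81×10⁵ hours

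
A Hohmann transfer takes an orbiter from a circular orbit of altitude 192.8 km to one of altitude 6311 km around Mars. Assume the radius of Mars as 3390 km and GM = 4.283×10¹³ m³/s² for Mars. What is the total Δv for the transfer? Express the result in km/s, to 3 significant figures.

Δv_total ≈ 1.28 km/s

r₁ = 3390 + 192.8 = 3582.8 km = 3.5828×10⁶ m.
r₂ = 3390 + 6311 = 9701.0 km = 9.7010×10⁶ m.
Transfer ellipse a_t = (r₁ + r₂)/2 = 6.642×10⁶ m.
At r₁: circular v_c1 = √(μ/r₁) = 3458 m/s; transfer-periapsis v_p = √[μ(2/r₁ − 1/a_t)] = 4179 m/s.
Δv₁ = v_p − v_c1 = 721.0 m/s.
At r₂: circular v_c2 = √(μ/r₂) = 2101 m/s; transfer-apoapsis v_a = √[μ(2/r₂ − 1/a_t)] = 1543 m/s.
Δv₂ = v_c2 − v_a = 558.0 m/s.
Total Δv = Δv₁ + Δv₂ = 1279 m/s = 1.279 km/s.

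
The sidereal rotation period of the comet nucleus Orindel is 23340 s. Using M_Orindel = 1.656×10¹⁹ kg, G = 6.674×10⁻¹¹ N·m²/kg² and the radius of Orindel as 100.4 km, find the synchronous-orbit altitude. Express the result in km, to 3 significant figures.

h_sync ≈ 148 km

μ = GM = 6.674×10⁻¹¹ × 1.656×10¹⁹ = 1.105×10⁹ m³/s².
A synchronous orbit has period T, so by Kepler's third law a = (μT²/4π²)^(1/3).
μT²/4π² = 1.105×10⁹ × (2.334×10⁴)² / 39.48 = 1.525×10¹⁶ m³.
a = 2.480×10⁵ m = 247.99 km.
Altitude h = a − R = 247.99 − 100.4 = 147.59 km.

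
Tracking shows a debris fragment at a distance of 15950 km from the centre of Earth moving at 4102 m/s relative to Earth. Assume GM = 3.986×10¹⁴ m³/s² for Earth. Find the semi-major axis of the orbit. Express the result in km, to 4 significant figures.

a ≈ 12020 km

r = 1.595×10⁷ m.
Vis-viva rearranged: 1/a = 2/r − v²/μ = 1.254×10⁻⁷ − 4.221×10⁻⁸ = 8.318×10⁻⁸ m⁻¹.
a = 1.202×10⁷ m = 12022 km.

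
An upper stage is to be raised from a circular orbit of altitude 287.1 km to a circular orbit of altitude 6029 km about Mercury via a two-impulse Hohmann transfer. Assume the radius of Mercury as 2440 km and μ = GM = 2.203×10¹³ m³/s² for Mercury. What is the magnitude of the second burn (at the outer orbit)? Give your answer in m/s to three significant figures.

r₁ = 2440 + 287.1 = 2727.1 km = 2.7271×10⁶ m.
r₂ = 2440 + 6029 = 8469.0 km = 8.4690×10⁶ m.
Transfer ellipse a_t = (r₁ + r₂)/2 = 5.598×10⁶ m.
At r₁: circular v_c1 = √(μ/r₁) = 2842 m/s; transfer-periherm v_p = √[μ(2/r₁ − 1/a_t)] = 3496 m/s.
At r₂: circular v_c2 = √(μ/r₂) = 1613 m/s; transfer-apoherm v_a = √[μ(2/r₂ − 1/a_t)] = 1126 m/s.
Δv₂ = v_c2 − v_a = 487.1 m/s.

Δv ≈ 487 m/s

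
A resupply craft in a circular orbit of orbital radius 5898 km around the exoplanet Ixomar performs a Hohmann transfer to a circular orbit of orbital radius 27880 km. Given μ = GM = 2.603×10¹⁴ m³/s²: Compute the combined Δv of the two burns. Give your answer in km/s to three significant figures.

Δv_total ≈ 3.14 km/s

r₁ = 5898 km = 5.898×10⁶ m.
r₂ = 27880 km = 2.788×10⁷ m.
Transfer ellipse a_t = (r₁ + r₂)/2 = 1.689×10⁷ m.
At r₁: circular v_c1 = √(μ/r₁) = 6643 m/s; transfer-periapsis v_p = √[μ(2/r₁ − 1/a_t)] = 8536 m/s.
Δv₁ = v_p − v_c1 = 1892 m/s.
At r₂: circular v_c2 = √(μ/r₂) = 3056 m/s; transfer-apoapsis v_a = √[μ(2/r₂ − 1/a_t)] = 1806 m/s.
Δv₂ = v_c2 − v_a = 1250 m/s.
Total Δv = Δv₁ + Δv₂ = 3142 m/s = 3.142 km/s.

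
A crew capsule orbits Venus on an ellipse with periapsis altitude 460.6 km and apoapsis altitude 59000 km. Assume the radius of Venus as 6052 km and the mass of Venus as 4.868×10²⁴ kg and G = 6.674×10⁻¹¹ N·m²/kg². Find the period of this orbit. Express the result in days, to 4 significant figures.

μ = GM = 6.674×10⁻¹¹ × 4.868×10²⁴ = 3.249×10¹⁴ m³/s².
r_p = 6052 + 460.6 = 6512.6 km = 6.5126×10⁶ m.
r_a = 6052 + 59000 = 65052 km = 6.5052×10⁷ m.
Semi-major axis a = (r_p + r_a)/2 = (6512.6 + 65052)/2 = 35782 km = 3.578×10⁷ m.
By Kepler's third law T = 2π√(a³/μ) = 2π × 1.188×10⁴ = 7.461×10⁴ s.
= 0.8636 days.

T ≈ 0.8636 days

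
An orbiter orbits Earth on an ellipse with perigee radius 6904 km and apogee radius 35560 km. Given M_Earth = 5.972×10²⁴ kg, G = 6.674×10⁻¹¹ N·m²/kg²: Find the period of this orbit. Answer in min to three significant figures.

μ = GM = 6.674×10⁻¹¹ × 5.972×10²⁴ = 3.986×10¹⁴ m³/s².
Semi-major axis a = (r_p + r_a)/2 = (6904.0 + 35560)/2 = 21232 km = 2.123×10⁷ m.
By Kepler's third law T = 2π√(a³/μ) = 2π × 4.900×10³ = 3.079×10⁴ s.
= 513.2 min.

T ≈ 513 min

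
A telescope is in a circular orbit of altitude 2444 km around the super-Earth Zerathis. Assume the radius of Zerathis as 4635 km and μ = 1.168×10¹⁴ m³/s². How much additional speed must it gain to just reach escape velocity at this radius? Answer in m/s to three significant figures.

Δv ≈ 1680 m/s

r = 4635 + 2444 = 7079.0 km = 7.0790×10⁶ m.
Circular speed v_c = √(μ/r) = 4062 m/s.
Escape speed v_esc = √(2μ/r) = √2 × v_c = 5744 m/s.
Δv = v_esc − v_c = 1683 m/s.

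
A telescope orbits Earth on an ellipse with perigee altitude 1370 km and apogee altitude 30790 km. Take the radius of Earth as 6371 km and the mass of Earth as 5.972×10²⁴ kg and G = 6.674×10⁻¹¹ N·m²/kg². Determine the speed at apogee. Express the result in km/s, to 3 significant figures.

v ≈ 1.92 km/s

μ = GM = 6.674×10⁻¹¹ × 5.972×10²⁴ = 3.986×10¹⁴ m³/s².
r_p = 6371 + 1370 = 7741.0 km = 7.7410×10⁶ m.
r_a = 6371 + 30790 = 37161 km = 3.7161×10⁷ m.
Semi-major axis a = (r_p + r_a)/2 = 22451 km = 2.245×10⁷ m.
Vis-viva: v² = μ(2/r − 1/a) = 3.986×10¹⁴ × (5.382×10⁻⁸ − 4.454×10⁻⁸) = 3.698×10⁶ m²/s².
v = 1923 m/s = 1.923 km/s.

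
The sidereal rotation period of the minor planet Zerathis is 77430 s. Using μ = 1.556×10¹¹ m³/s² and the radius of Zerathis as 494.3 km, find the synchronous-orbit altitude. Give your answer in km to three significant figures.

h_sync ≈ 2380 km

A synchronous orbit has period T, so by Kepler's third law a = (μT²/4π²)^(1/3).
μT²/4π² = 1.556×10¹¹ × (7.743×10⁴)² / 39.48 = 2.363×10¹⁹ m³.
a = 2.870×10⁶ m = 2869.6 km.
Altitude h = a − R = 2869.6 − 494.3 = 2375.3 km.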